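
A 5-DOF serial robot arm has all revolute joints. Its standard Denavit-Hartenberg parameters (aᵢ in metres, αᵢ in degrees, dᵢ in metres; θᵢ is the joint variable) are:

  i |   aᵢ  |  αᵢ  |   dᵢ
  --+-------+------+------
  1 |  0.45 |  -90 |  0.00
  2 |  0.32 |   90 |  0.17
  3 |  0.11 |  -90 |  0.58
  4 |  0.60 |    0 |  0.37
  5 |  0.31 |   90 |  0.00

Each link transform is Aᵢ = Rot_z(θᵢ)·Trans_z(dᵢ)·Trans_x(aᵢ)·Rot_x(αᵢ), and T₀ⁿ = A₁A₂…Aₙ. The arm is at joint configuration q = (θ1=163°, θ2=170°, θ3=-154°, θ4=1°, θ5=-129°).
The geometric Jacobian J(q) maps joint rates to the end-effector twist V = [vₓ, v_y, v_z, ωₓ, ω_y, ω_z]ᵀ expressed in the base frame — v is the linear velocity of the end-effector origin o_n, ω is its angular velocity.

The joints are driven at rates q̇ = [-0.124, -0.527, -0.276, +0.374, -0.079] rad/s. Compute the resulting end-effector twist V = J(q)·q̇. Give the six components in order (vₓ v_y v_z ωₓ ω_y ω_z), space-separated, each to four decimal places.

o_n = [-0.4367, 0.5414, -0.8042]
J₁: ẑ×o_n = [-0.5414, -0.4367, 0.0000], ω = ẑ
J2: z=[-0.2924, -0.9563, 0.0000] o=[-0.4303, 0.1316, 0.0000] → [0.7690, -0.2351, -0.1259, -0.2924, -0.9563, 0.0000]
J3: z=[-0.1661, 0.0508, -0.9848] o=[-0.1787, -0.1231, -0.0556] → [0.6165, 0.1298, -0.0973, -0.1661, 0.0508, -0.9848]
J4: z=[0.6756, 0.7333, -0.0761] o=[-0.3540, -0.0191, -0.6096] → [-0.1000, 0.1378, 0.4393, 0.6756, 0.7333, -0.0761]
J5: z=[0.6756, 0.7333, -0.0761] o=[-0.5332, 0.6584, -0.5338] → [-0.2072, 0.1753, -0.1498, 0.6756, 0.7333, -0.0761]
V = J·q̇ = [-0.5293, 0.1799, 0.2693, 0.3992, 0.7063, 0.1254]

-0.5293 0.1799 0.2693 0.3992 0.7063 0.1254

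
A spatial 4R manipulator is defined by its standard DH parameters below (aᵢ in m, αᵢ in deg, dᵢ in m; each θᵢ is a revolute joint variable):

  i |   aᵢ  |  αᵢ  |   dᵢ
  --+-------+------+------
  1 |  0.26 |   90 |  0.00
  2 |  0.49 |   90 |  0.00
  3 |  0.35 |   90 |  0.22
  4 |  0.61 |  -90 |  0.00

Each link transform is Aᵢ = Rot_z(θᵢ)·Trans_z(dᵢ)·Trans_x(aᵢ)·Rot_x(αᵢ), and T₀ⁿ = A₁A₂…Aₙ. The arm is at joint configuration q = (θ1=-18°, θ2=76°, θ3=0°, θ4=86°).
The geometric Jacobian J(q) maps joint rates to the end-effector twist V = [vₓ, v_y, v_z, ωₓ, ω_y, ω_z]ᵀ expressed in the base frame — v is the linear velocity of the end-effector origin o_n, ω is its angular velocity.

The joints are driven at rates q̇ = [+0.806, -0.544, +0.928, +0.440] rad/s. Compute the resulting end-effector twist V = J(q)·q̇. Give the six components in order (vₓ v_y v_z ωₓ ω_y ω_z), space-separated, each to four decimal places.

o_n = [1.2149, -0.3947, 0.6559]
J₁: ẑ×o_n = [0.3947, 1.2149, -0.0000], ω = ẑ
J2: z=[-0.3090, -0.9511, 0.0000] o=[0.2473, -0.0803, 0.0000] → [-0.6238, 0.2027, 1.0174, -0.3090, -0.9511, 0.0000]
J3: z=[0.9228, -0.2998, -0.2419] o=[0.3600, -0.1170, 0.4754] → [-0.1213, -0.3733, -0.0000, 0.9228, -0.2998, -0.2419]
J4: z=[0.3090, 0.9511, -0.0000] o=[0.6436, -0.2091, 0.7618] → [-0.1007, 0.0327, -0.6007, 0.3090, 0.9511, -0.0000]
V = J·q̇ = [0.5006, 0.5369, -0.8178, 1.1604, 0.6576, 0.5815]

0.5006 0.5369 -0.8178 1.1604 0.6576 0.5815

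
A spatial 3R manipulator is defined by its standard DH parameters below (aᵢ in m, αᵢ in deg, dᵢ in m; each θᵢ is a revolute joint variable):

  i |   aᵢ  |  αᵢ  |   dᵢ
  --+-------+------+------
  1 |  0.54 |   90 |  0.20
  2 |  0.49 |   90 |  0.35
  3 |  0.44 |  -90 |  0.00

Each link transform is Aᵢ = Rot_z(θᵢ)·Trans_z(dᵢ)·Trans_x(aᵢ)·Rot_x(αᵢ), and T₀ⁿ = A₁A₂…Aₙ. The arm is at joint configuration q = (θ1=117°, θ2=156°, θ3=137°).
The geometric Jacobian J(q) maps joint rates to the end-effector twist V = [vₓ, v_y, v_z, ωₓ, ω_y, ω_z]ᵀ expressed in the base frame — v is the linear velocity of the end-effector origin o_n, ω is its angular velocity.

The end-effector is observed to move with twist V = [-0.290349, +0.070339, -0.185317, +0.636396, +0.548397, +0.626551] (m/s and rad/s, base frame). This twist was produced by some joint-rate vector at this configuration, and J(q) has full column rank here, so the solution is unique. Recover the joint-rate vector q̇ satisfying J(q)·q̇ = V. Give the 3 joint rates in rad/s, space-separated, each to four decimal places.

0.1780 0.8160 0.4910

o_n = [0.4038, 0.6394, 0.2684]
J₁: ẑ×o_n = [-0.6394, 0.4038, 0.0000], ω = ẑ
J2: z=[0.8910, 0.4540, 0.0000] o=[-0.2452, 0.4811, 0.2000] → [0.0311, -0.0610, -0.1537, 0.8910, 0.4540, 0.0000]
J3: z=[-0.1847, 0.3624, 0.9135] o=[0.2699, 0.2412, 0.3993] → [-0.4112, 0.0982, -0.1221, -0.1847, 0.3624, 0.9135]
q̇ = J⁺·V = [0.1780, 0.8160, 0.4910]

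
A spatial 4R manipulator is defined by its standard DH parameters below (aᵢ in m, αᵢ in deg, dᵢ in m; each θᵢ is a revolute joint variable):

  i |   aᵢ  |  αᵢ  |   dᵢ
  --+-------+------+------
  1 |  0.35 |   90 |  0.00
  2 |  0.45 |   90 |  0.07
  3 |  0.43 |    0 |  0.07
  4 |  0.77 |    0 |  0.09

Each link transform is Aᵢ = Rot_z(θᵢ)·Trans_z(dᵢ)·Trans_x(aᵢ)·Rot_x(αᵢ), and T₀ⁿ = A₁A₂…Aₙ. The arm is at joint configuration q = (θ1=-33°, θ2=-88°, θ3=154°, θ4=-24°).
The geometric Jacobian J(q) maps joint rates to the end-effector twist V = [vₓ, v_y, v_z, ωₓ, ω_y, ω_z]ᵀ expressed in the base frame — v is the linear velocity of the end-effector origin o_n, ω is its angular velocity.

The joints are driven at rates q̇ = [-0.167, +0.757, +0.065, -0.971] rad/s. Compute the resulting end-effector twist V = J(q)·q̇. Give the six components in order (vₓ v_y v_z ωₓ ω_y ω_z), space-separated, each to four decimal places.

o_n = [-0.3152, -0.8068, 0.4256]
J₁: ẑ×o_n = [0.8068, -0.3152, 0.0000], ω = ẑ
J2: z=[-0.5446, -0.8387, 0.0000] o=[0.2935, -0.1906, 0.0000] → [-0.3569, 0.2318, -0.1750, -0.5446, -0.8387, 0.0000]
J3: z=[-0.8382, 0.5443, -0.0349] o=[0.2686, -0.2579, -0.4497] → [0.4573, 0.7540, 0.7779, -0.8382, 0.5443, -0.0349]
J4: z=[-0.8382, 0.5443, -0.0349] o=[0.0959, -0.3705, -0.0659] → [0.2523, 0.4263, 0.5895, -0.8382, 0.5443, -0.0349]
V = J·q̇ = [-0.6202, -0.1368, -0.6543, 0.3471, -1.1280, -0.1354]

-0.6202 -0.1368 -0.6543 0.3471 -1.1280 -0.1354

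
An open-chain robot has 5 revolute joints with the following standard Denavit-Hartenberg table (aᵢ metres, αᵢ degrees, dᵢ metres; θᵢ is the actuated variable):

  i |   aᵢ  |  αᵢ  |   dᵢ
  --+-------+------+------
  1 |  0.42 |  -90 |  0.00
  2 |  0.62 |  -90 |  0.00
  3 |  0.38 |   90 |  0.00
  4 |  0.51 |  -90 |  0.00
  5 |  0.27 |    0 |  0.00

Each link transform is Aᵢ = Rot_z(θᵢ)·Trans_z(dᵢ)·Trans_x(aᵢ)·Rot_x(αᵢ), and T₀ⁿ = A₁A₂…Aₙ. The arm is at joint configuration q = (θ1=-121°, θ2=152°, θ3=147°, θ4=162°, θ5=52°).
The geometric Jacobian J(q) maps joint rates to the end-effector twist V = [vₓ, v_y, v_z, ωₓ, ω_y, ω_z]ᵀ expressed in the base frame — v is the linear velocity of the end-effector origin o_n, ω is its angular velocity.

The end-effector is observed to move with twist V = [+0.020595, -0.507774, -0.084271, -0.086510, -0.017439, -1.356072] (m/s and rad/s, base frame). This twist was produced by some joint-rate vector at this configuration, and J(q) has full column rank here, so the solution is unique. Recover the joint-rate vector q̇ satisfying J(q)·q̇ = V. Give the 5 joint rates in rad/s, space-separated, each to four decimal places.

o_n = [0.4396, 0.1069, -0.1558]
J₁: ẑ×o_n = [-0.1069, 0.4396, 0.0000], ω = ẑ
J2: z=[0.8572, -0.5150, 0.0000] o=[-0.2163, -0.3600, 0.0000] → [0.0802, 0.1335, 0.7381, 0.8572, -0.5150, 0.0000]
J3: z=[0.2418, 0.4024, 0.8829] o=[0.0656, 0.1092, -0.2911] → [0.0565, 0.2975, -0.1511, 0.2418, 0.4024, 0.8829]
J4: z=[-0.4712, 0.8441, -0.2557] o=[-0.2567, -0.0254, -0.1415] → [0.0217, -0.1848, -0.6501, -0.4712, 0.8441, -0.2557]
J5: z=[0.0322, -0.2733, -0.9614] o=[0.1928, 0.2099, -0.1933] → [-0.1092, -0.2385, 0.0641, 0.0322, -0.2733, -0.9614]
q̇ = J⁺·V = [-0.7720, -0.0410, -0.0120, 0.1410, 0.5590]

-0.7720 -0.0410 -0.0120 0.1410 0.5590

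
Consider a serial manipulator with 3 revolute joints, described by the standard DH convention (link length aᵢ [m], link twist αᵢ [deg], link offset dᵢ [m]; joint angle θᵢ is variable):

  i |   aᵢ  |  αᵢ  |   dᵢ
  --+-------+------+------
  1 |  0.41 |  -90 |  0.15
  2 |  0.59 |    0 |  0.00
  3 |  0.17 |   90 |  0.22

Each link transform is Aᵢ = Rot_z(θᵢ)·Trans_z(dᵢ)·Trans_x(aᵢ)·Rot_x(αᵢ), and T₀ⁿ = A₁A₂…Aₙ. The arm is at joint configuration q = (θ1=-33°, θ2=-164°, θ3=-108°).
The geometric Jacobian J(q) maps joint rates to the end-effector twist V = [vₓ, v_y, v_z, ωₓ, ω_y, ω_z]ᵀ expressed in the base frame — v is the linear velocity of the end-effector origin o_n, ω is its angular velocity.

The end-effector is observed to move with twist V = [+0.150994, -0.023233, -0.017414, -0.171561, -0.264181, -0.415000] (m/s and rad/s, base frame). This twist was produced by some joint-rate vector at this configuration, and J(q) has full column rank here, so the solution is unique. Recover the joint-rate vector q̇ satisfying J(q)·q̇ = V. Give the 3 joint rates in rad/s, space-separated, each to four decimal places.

o_n = [-0.0070, 0.2669, 0.1427]
J₁: ẑ×o_n = [-0.2669, -0.0070, 0.0000], ω = ẑ
J2: z=[0.5446, 0.8387, 0.0000] o=[0.3439, -0.2233, 0.1500] → [-0.0061, 0.0040, 0.5612, 0.5446, 0.8387, 0.0000]
J3: z=[0.5446, 0.8387, 0.0000] o=[-0.1318, 0.0856, 0.3126] → [-0.1425, 0.0925, -0.0059, 0.5446, 0.8387, 0.0000]
q̇ = J⁺·V = [-0.4150, -0.0340, -0.2810]

-0.4150 -0.0340 -0.2810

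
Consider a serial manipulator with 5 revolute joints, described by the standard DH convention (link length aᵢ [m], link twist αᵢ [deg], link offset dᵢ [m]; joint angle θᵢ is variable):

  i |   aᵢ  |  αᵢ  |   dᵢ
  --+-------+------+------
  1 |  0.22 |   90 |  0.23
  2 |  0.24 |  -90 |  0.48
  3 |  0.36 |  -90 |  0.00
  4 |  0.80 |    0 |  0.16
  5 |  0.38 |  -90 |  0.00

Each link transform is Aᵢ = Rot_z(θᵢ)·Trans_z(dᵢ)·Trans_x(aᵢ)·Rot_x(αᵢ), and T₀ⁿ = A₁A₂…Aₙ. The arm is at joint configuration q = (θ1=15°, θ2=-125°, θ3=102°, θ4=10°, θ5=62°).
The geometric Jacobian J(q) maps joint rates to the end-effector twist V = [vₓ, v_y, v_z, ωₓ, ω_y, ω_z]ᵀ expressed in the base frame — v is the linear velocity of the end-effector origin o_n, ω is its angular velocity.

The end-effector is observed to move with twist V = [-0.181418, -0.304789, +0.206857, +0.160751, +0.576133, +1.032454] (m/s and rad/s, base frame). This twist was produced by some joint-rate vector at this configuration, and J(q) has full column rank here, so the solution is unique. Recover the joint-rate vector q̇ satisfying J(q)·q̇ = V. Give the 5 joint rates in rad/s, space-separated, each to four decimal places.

0.5960 -0.6280 -0.0010 0.0280 0.5160

o_n = [-0.2714, 0.6772, 0.6641]
J₁: ẑ×o_n = [-0.6772, -0.2714, 0.0000], ω = ẑ
J2: z=[0.2588, -0.9659, 0.0000] o=[0.2125, 0.0569, 0.2300] → [-0.4193, -0.1123, -0.3068, 0.2588, -0.9659, 0.0000]
J3: z=[0.7912, 0.2120, -0.5736] o=[0.2038, -0.4423, 0.0334] → [0.7758, -0.2265, 0.9866, 0.7912, 0.2120, -0.5736]
J4: z=[0.5957, -0.0556, 0.8013] o=[0.1541, -0.0911, 0.0947] → [-0.6473, -0.6801, 0.4340, 0.5957, -0.0556, 0.8013]
J5: z=[0.5957, -0.0556, 0.8013] o=[0.0308, 0.6392, 0.4368] → [-0.0430, -0.3775, 0.0058, 0.5957, -0.0556, 0.8013]
q̇ = J⁺·V = [0.5960, -0.6280, -0.0010, 0.0280, 0.5160]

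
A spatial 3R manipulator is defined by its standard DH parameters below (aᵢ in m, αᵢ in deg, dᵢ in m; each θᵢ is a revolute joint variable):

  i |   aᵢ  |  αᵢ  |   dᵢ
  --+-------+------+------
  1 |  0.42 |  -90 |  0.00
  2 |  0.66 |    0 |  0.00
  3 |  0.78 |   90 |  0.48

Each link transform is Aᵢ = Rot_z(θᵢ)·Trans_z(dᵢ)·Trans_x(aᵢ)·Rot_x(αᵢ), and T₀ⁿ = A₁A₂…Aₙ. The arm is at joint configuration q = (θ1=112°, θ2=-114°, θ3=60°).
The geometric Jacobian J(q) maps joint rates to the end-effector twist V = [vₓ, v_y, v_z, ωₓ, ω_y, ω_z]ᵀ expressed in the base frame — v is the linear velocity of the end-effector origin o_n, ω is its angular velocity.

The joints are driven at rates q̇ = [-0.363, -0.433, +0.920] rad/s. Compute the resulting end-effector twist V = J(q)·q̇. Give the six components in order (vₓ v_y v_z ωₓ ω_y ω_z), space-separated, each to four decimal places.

o_n = [-0.6736, 0.3858, 1.2340]
J₁: ẑ×o_n = [-0.3858, -0.6736, 0.0000], ω = ẑ
J2: z=[-0.9272, -0.3746, 0.0000] o=[-0.1573, 0.3894, 0.0000] → [-0.4623, 1.1441, -0.1900, -0.9272, -0.3746, 0.0000]
J3: z=[-0.9272, -0.3746, 0.0000] o=[-0.0568, 0.1405, 0.6029] → [-0.2364, 0.5851, -0.4585, -0.9272, -0.3746, 0.0000]
V = J·q̇ = [0.1227, 0.2874, -0.3395, -0.4515, -0.1824, -0.3630]

0.1227 0.2874 -0.3395 -0.4515 -0.1824 -0.3630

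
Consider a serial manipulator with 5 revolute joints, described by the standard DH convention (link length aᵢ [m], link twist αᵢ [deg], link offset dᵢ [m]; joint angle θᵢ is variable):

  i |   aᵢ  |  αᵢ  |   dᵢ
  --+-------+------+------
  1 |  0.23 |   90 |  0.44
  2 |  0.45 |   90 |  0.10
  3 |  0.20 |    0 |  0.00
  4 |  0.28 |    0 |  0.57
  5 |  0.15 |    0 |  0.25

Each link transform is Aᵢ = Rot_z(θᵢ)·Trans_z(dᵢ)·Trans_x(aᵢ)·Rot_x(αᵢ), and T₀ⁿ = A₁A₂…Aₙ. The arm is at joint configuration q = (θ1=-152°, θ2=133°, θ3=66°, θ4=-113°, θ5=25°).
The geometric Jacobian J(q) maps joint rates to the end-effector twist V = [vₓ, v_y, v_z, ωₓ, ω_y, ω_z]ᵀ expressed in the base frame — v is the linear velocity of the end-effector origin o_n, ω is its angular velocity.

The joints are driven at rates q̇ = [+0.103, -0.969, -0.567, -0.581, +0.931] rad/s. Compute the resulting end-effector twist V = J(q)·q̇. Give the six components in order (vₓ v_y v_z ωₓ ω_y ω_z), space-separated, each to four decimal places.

o_n = [-0.2241, -0.0945, 1.6292]
J₁: ẑ×o_n = [0.0945, -0.2241, 0.0000], ω = ẑ
J2: z=[-0.4695, 0.8829, 0.0000] o=[-0.2031, -0.1080, 0.4400] → [1.0500, 0.5583, 0.0122, -0.4695, 0.8829, 0.0000]
J3: z=[-0.6457, -0.3433, 0.6820] o=[0.0210, 0.1244, 0.7691] → [-0.1460, 0.3883, 0.0572, -0.6457, -0.3433, 0.6820]
J4: z=[-0.6457, -0.3433, 0.6820] o=[-0.0158, 0.3118, 0.8286] → [0.0022, 0.3750, 0.1909, -0.6457, -0.3433, 0.6820]
J5: z=[-0.6457, -0.3433, 0.6820] o=[-0.1728, -0.0036, 1.3570] → [-0.0315, 0.1408, 0.0411, -0.6457, -0.3433, 0.6820]
V = J·q̇ = [-0.9555, -0.8710, -0.1170, 0.5950, -0.7811, -0.0450]

-0.9555 -0.8710 -0.1170 0.5950 -0.7811 -0.0450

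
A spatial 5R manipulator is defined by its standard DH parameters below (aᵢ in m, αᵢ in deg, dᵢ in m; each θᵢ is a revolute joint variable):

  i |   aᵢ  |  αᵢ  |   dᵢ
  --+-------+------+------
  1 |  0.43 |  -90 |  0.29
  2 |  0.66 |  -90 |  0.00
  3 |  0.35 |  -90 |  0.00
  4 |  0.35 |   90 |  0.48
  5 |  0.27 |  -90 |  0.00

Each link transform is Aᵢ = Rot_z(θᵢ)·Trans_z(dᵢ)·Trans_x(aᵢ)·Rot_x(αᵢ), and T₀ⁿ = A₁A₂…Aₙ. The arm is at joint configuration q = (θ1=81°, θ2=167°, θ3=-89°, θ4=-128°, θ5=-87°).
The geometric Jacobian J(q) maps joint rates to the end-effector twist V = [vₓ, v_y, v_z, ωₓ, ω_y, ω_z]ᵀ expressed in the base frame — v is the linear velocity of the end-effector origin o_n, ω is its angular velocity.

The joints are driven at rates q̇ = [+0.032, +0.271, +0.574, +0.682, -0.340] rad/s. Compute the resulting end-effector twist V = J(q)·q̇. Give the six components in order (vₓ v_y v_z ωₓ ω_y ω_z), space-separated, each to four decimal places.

o_n = [-0.1965, -0.4596, 0.3733]
J₁: ẑ×o_n = [0.4596, -0.1965, 0.0000], ω = ẑ
J2: z=[-0.9877, 0.1564, 0.0000] o=[0.0673, 0.4247, 0.2900] → [0.0130, 0.0823, 0.9147, -0.9877, 0.1564, 0.0000]
J3: z=[-0.0352, -0.2222, 0.9744] o=[-0.0333, -0.2105, 0.1415] → [0.1913, -0.1508, -0.0275, -0.0352, -0.2222, 0.9744]
J4: z=[-0.1352, -0.9650, -0.2249] o=[-0.3799, -0.1616, 0.1402] → [-0.2920, -0.0097, 0.2173, -0.1352, -0.9650, -0.2249]
J5: z=[0.8020, 0.0268, -0.5968] o=[-0.2411, -0.7161, 0.3018] → [0.1550, -0.0840, 0.2045, 0.8020, 0.0268, -0.5968]
V = J·q̇ = [-0.1238, -0.0486, 0.3108, -0.6527, -0.7523, 0.6408]

-0.1238 -0.0486 0.3108 -0.6527 -0.7523 0.6408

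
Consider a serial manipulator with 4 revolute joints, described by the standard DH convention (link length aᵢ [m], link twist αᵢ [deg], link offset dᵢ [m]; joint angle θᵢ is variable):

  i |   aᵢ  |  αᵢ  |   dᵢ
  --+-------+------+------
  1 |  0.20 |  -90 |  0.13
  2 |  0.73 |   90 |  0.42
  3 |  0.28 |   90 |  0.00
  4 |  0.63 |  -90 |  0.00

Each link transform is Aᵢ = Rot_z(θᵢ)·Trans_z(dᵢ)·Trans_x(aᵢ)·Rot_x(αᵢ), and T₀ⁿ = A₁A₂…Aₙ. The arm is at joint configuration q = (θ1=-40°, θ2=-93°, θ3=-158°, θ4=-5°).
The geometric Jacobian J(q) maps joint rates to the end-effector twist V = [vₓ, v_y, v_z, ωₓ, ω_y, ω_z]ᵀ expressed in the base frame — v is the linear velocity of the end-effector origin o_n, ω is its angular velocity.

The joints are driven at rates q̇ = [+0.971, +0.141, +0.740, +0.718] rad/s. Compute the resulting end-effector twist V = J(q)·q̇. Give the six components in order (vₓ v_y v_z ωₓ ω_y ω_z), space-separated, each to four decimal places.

o_n = [0.2511, -0.1063, 0.0215]
J₁: ẑ×o_n = [0.1063, 0.2511, -0.0000], ω = ẑ
J2: z=[0.6428, 0.7660, 0.0000] o=[0.1532, -0.1286, 0.1300] → [-0.0831, 0.0697, -0.0607, 0.6428, 0.7660, 0.0000]
J3: z=[-0.7650, 0.6419, -0.0523] o=[0.3939, 0.2177, 0.8590] → [-0.5545, -0.6332, 0.3395, -0.7650, 0.6419, -0.0523]
J4: z=[0.6110, 0.6977, -0.3741] o=[0.3369, 0.1287, 0.5997] → [-0.4913, 0.3854, -0.0837, 0.6110, 0.6977, -0.3741]
V = J·q̇ = [-0.6716, 0.0618, 0.1826, -0.0368, 1.0839, 0.6637]

-0.6716 0.0618 0.1826 -0.0368 1.0839 0.6637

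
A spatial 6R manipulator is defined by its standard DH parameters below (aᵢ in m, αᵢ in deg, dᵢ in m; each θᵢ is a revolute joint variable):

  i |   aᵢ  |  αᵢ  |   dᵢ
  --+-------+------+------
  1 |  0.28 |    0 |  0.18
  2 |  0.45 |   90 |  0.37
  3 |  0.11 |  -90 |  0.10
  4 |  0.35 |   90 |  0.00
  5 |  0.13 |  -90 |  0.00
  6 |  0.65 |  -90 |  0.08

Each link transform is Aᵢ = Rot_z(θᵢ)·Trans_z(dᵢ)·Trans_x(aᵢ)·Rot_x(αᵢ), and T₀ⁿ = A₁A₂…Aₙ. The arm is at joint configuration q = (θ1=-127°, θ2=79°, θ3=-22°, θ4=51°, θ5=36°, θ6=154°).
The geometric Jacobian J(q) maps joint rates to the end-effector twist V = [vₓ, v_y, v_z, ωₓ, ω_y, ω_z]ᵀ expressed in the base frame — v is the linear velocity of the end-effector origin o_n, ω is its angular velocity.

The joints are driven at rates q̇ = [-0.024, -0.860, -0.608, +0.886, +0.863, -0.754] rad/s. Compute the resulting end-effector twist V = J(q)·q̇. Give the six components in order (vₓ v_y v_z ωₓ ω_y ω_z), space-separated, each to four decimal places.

o_n = [0.0093, -0.3774, 0.4194]
J₁: ẑ×o_n = [0.3774, 0.0093, -0.0000], ω = ẑ
J2: z=[0.0000, 0.0000, 1.0000] o=[-0.1685, -0.2236, 0.1800] → [0.1538, 0.1778, -0.0000, 0.0000, 0.0000, 1.0000]
J3: z=[-0.7431, -0.6691, 0.0000] o=[0.1326, -0.5580, 0.5500] → [0.0874, -0.0970, -0.2167, -0.7431, -0.6691, 0.0000]
J4: z=[0.2507, -0.2784, 0.9272] o=[0.1265, -0.7007, 0.5088] → [-0.2749, -0.0863, 0.0484, 0.2507, -0.2784, 0.9272]
J5: z=[0.0145, -0.9566, -0.2911] o=[0.4653, -0.6705, 0.4263] → [0.0919, 0.1329, -0.4320, 0.0145, -0.9566, -0.2911]
J6: z=[-0.3662, -0.2760, 0.8887] o=[0.5863, -0.6827, 0.4723] → [-0.2567, -0.5321, -0.2710, -0.3662, -0.2760, 0.8887]
V = J·q̇ = [-0.1652, 0.3453, 0.0062, 0.9625, -0.4572, -0.9838]

-0.1652 0.3453 0.0062 0.9625 -0.4572 -0.9838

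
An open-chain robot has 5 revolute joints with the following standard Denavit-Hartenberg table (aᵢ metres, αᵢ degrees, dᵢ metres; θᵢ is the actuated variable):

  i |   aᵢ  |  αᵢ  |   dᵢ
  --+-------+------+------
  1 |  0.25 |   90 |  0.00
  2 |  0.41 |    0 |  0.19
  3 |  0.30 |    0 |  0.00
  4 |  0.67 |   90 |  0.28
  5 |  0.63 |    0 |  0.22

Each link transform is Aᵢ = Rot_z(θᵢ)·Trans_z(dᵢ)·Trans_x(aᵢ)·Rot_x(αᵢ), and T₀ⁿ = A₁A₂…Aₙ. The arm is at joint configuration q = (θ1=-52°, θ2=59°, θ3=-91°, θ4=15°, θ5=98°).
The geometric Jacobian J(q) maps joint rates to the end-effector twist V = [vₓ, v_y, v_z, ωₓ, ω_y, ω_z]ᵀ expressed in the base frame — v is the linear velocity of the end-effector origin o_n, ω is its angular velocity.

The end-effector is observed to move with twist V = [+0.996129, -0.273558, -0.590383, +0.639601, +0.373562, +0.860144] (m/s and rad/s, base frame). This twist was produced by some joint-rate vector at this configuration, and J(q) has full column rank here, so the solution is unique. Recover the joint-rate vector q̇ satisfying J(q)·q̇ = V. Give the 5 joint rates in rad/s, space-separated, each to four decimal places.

o_n = [-0.1182, -1.6255, -0.1882]
J₁: ẑ×o_n = [1.6255, -0.1182, 0.0000], ω = ẑ
J2: z=[-0.7880, -0.6157, 0.0000] o=[0.1539, -0.1970, 0.0000] → [0.1159, -0.1483, 0.9581, -0.7880, -0.6157, 0.0000]
J3: z=[-0.7880, -0.6157, 0.0000] o=[0.1342, -0.4804, 0.3514] → [0.3322, -0.4252, 0.7470, -0.7880, -0.6157, 0.0000]
J4: z=[-0.7880, -0.6157, 0.0000] o=[0.2908, -0.6809, 0.1925] → [0.2343, -0.2999, 0.4926, -0.7880, -0.6157, 0.0000]
J5: z=[-0.1800, 0.2304, -0.9563] o=[0.4647, -1.3581, -0.0034] → [-0.2982, 0.5241, 0.1824, -0.1800, 0.2304, -0.9563]
q̇ = J⁺·V = [0.5350, -0.8780, 0.9510, -0.8070, -0.3400]

0.5350 -0.8780 0.9510 -0.8070 -0.3400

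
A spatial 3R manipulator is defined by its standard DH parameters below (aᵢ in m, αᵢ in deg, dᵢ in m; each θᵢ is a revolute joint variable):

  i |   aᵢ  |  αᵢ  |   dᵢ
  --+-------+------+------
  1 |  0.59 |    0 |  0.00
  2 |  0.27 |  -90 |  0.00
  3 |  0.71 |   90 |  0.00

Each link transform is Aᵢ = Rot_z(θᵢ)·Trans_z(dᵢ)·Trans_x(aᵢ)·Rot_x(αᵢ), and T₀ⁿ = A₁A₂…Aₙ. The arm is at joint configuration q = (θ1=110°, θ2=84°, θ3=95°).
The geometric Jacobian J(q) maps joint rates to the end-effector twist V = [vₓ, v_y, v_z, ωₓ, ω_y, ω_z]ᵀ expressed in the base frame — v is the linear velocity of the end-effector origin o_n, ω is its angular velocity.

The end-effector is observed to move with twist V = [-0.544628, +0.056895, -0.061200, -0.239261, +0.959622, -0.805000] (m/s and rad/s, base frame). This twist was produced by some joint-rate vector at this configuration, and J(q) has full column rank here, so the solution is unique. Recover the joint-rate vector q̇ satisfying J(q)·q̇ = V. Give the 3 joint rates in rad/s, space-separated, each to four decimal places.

o_n = [-0.4037, 0.5041, -0.7073]
J₁: ẑ×o_n = [-0.5041, -0.4037, 0.0000], ω = ẑ
J2: z=[0.0000, 0.0000, 1.0000] o=[-0.2018, 0.5544, 0.0000] → [0.0503, -0.2019, 0.0000, 0.0000, 0.0000, 1.0000]
J3: z=[0.2419, -0.9703, 0.0000] o=[-0.4638, 0.4891, 0.0000] → [0.6863, 0.1711, 0.0619, 0.2419, -0.9703, 0.0000]
q̇ = J⁺·V = [-0.3150, -0.4900, -0.9890]

-0.3150 -0.4900 -0.9890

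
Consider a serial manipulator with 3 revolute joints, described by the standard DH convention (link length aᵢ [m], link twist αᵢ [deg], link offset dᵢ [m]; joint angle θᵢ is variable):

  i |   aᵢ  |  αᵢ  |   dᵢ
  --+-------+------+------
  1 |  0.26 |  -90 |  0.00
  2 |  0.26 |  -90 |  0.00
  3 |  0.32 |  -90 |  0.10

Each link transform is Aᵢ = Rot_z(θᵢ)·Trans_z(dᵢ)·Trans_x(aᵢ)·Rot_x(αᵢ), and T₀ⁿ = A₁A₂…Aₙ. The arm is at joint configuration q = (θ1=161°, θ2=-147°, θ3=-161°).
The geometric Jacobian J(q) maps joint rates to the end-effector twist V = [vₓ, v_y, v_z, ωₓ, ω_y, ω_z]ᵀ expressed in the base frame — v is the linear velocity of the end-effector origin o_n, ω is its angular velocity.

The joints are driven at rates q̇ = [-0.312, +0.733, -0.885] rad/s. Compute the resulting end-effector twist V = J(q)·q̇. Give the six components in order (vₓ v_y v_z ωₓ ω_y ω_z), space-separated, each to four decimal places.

o_n = [-0.3650, 0.0155, 0.0607]
J₁: ẑ×o_n = [-0.0155, -0.3650, 0.0000], ω = ẑ
J2: z=[-0.3256, -0.9455, 0.0000] o=[-0.2458, 0.0846, 0.0000] → [-0.0574, 0.0198, -0.0902, -0.3256, -0.9455, 0.0000]
J3: z=[-0.5150, 0.1773, 0.8387] o=[-0.0397, 0.0137, 0.1416] → [-0.0159, -0.3145, 0.0567, -0.5150, 0.1773, 0.8387]
V = J·q̇ = [-0.0232, 0.4067, -0.1163, 0.2171, -0.8500, -1.0542]

-0.0232 0.4067 -0.1163 0.2171 -0.8500 -1.0542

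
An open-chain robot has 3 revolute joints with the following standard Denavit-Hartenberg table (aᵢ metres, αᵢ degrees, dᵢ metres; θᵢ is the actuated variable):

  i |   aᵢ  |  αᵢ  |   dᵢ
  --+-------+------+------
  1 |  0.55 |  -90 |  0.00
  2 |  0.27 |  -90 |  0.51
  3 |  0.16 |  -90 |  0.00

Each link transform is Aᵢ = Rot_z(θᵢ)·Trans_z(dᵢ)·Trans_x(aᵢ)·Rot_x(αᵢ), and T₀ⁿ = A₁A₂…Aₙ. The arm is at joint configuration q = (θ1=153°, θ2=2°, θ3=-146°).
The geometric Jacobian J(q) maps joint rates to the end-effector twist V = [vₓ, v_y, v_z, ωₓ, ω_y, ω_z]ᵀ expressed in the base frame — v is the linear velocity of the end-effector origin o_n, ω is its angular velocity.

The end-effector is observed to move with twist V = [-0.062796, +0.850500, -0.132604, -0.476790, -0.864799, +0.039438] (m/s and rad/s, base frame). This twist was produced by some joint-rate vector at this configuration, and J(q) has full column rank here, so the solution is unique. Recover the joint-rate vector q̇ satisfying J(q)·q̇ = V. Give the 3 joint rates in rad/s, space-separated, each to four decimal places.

-0.8830 0.9870 -0.9230

o_n = [-0.8845, -0.2221, -0.0048]
J₁: ẑ×o_n = [0.2221, -0.8845, 0.0000], ω = ẑ
J2: z=[-0.4540, -0.8910, 0.0000] o=[-0.4901, 0.2497, 0.0000] → [0.0043, -0.0022, -0.1373, -0.4540, -0.8910, 0.0000]
J3: z=[0.0311, -0.0158, -0.9994] o=[-0.9620, -0.0822, -0.0094] → [-0.1399, -0.0776, -0.0031, 0.0311, -0.0158, -0.9994]
q̇ = J⁺·V = [-0.8830, 0.9870, -0.9230]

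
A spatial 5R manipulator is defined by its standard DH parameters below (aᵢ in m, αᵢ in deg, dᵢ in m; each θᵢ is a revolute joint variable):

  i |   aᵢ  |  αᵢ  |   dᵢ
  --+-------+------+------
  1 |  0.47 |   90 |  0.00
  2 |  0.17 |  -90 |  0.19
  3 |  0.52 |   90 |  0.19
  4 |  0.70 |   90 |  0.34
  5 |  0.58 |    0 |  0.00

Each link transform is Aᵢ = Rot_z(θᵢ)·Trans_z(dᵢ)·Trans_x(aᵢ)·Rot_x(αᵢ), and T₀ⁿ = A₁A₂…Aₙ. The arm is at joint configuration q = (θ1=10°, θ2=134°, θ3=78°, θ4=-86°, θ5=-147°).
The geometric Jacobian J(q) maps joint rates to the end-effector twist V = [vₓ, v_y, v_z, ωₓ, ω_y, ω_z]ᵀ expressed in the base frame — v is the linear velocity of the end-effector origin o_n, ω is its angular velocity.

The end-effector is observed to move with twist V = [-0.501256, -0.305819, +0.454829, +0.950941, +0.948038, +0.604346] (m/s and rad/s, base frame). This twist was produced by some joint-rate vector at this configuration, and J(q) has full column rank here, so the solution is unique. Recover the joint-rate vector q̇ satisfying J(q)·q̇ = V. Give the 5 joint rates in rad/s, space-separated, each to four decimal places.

0.3530 -0.3180 -0.9890 -0.6650 -0.3200

o_n = [0.2137, 0.3709, 0.2353]
J₁: ẑ×o_n = [-0.3709, 0.2137, 0.0000], ω = ẑ
J2: z=[0.1736, -0.9848, 0.0000] o=[0.4629, 0.0816, 0.0000] → [-0.2317, -0.0409, -0.1951, 0.1736, -0.9848, 0.0000]
J3: z=[-0.7084, -0.1249, -0.6947] o=[0.3796, -0.1260, 0.1223] → [0.3311, 0.1953, -0.3728, -0.7084, -0.1249, -0.6947]
J4: z=[-0.6331, -0.3227, 0.7036] o=[0.0827, 0.3381, 0.0681] → [-0.0770, 0.1980, 0.0215, -0.6331, -0.3227, 0.7036]
J5: z=[0.3607, -0.9272, -0.1007] o=[0.3469, 0.3614, 0.7997] → [0.5243, 0.2170, -0.1201, 0.3607, -0.9272, -0.1007]
q̇ = J⁺·V = [0.3530, -0.3180, -0.9890, -0.6650, -0.3200]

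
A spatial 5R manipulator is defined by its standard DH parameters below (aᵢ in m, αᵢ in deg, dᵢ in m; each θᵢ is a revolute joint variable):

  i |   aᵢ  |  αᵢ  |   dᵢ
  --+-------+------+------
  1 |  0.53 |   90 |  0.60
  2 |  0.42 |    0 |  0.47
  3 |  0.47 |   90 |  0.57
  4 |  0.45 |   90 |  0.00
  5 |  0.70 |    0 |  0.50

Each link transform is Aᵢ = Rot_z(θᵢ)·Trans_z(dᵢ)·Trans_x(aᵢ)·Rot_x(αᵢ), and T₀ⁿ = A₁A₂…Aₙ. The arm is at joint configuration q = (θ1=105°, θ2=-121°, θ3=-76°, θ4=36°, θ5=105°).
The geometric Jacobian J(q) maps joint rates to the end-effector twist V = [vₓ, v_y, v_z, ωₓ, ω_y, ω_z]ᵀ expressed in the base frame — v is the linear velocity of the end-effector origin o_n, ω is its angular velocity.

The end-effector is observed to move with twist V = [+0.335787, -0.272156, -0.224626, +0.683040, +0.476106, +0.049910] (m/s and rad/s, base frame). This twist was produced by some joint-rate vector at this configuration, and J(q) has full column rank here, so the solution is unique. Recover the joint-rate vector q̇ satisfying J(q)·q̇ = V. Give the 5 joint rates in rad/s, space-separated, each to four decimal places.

o_n = [0.8770, -0.2072, 1.1735]
J₁: ẑ×o_n = [0.2072, 0.8770, -0.0000], ω = ẑ
J2: z=[0.9659, 0.2588, 0.0000] o=[-0.1372, 0.5119, 0.6000] → [0.1484, -0.5540, -0.9571, 0.9659, 0.2588, 0.0000]
J3: z=[0.9659, 0.2588, 0.0000] o=[0.3728, 0.4246, 0.2400] → [0.2416, -0.9017, -0.7408, 0.9659, 0.2588, 0.0000]
J4: z=[-0.0757, 0.2824, 0.9563] o=[1.0397, 0.1380, 0.3774] → [0.5550, -0.0953, 0.0721, -0.0757, 0.2824, 0.9563]
J5: z=[-0.6360, -0.7523, 0.1719] o=[1.3853, -0.1298, 0.4838] → [-0.5056, 0.3513, -0.3332, -0.6360, -0.7523, 0.1719]
q̇ = J⁺·V = [0.1030, 0.4670, -0.0780, 0.0320, -0.4870]

0.1030 0.4670 -0.0780 0.0320 -0.4870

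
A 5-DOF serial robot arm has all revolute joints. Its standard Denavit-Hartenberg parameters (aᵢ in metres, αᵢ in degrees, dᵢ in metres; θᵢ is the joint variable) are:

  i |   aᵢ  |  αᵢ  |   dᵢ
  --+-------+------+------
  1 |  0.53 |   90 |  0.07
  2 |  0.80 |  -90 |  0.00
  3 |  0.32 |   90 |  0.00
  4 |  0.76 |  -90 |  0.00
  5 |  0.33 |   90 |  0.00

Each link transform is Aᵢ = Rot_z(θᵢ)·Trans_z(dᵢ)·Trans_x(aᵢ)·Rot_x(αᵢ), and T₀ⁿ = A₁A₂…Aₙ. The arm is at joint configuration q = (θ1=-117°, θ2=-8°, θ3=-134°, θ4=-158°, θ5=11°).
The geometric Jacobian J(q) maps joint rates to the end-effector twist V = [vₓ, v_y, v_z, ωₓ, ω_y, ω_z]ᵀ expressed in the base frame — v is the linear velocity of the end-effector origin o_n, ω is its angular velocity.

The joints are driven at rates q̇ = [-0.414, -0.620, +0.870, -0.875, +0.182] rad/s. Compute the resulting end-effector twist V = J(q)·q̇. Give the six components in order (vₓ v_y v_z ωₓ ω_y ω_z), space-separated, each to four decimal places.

o_n = [-0.4088, -1.7914, -0.5160]
J₁: ẑ×o_n = [1.7914, -0.4088, 0.0000], ω = ẑ
J2: z=[-0.8910, 0.4540, 0.0000] o=[-0.2406, -0.4722, 0.0700] → [-0.2660, -0.5221, 1.2518, -0.8910, 0.4540, 0.0000]
J3: z=[-0.0632, -0.1240, 0.9903] o=[-0.6003, -1.1781, -0.0413] → [0.6662, 0.1596, 0.0625, -0.0632, -0.1240, 0.9903]
J4: z=[0.9423, 0.3193, 0.1001] o=[-0.7054, -0.8775, -0.0104] → [-0.0699, 0.5061, -0.9560, 0.9423, 0.3193, 0.1001]
J5: z=[-0.0645, 0.4669, -0.8819] o=[-0.4559, -1.5042, -0.3605] → [-0.3259, -0.0515, -0.0034, -0.0645, 0.4669, -0.8819]
V = J·q̇ = [0.0048, 0.1796, 0.1141, -0.3388, -0.5838, 0.1994]

0.0048 0.1796 0.1141 -0.3388 -0.5838 0.1994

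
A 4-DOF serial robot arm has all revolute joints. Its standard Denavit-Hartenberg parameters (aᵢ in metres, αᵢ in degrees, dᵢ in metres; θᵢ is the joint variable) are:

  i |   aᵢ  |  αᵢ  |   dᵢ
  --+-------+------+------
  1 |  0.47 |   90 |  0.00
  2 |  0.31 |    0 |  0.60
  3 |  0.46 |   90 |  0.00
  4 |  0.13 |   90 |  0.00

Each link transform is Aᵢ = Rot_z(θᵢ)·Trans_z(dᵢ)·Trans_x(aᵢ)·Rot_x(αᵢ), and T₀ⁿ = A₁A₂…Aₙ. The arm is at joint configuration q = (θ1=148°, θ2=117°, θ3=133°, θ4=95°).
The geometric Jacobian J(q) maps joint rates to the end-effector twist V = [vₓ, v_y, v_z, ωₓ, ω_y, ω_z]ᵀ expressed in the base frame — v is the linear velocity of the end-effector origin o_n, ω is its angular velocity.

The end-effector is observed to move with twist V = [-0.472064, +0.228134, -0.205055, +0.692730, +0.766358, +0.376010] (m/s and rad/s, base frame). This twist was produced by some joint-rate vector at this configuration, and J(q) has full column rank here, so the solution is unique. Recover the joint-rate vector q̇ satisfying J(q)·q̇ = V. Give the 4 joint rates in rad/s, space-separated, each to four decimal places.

0.3100 0.5150 0.5020 0.1930

o_n = [0.2375, 0.7118, -0.1454]
J₁: ẑ×o_n = [-0.7118, 0.2375, 0.0000], ω = ẑ
J2: z=[0.5299, 0.8480, 0.0000] o=[-0.3986, 0.2491, 0.0000] → [-0.1233, 0.0771, -0.2942, 0.5299, 0.8480, 0.0000]
J3: z=[0.5299, 0.8480, 0.0000] o=[0.0387, 0.6833, 0.2762] → [-0.3575, 0.2234, -0.1535, 0.5299, 0.8480, 0.0000]
J4: z=[0.7969, -0.4980, 0.3420] o=[0.1721, 0.5999, -0.1560] → [-0.0436, 0.0139, 0.1217, 0.7969, -0.4980, 0.3420]
q̇ = J⁺·V = [0.3100, 0.5150, 0.5020, 0.1930]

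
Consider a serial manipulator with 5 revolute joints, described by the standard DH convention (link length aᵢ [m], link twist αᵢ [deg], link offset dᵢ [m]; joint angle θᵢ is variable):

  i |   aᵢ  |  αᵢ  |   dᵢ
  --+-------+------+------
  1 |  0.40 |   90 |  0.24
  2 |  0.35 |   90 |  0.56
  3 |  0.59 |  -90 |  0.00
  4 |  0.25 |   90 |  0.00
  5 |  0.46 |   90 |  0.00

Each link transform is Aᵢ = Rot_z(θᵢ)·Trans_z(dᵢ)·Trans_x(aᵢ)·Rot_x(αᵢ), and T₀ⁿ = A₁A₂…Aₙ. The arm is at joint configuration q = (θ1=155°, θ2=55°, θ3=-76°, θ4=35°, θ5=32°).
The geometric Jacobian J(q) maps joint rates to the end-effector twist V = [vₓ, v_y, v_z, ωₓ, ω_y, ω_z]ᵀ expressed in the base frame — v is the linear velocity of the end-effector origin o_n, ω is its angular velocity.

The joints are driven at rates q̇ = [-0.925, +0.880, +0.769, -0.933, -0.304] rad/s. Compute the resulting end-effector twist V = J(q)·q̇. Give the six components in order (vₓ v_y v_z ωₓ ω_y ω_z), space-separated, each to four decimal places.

o_n = [-0.7303, -0.1695, 1.1519]
J₁: ẑ×o_n = [0.1695, -0.7303, 0.0000], ω = ẑ
J2: z=[0.4226, 0.9063, 0.0000] o=[-0.3625, 0.1690, 0.2400] → [0.8264, -0.3854, 0.1903, 0.4226, 0.9063, 0.0000]
J3: z=[-0.7424, 0.3462, -0.5736] o=[-0.3078, 0.7614, 0.5267] → [-0.3175, 0.7065, 0.8374, -0.7424, 0.3462, -0.5736]
J4: z=[-0.4022, 0.4545, 0.7948] o=[-0.6239, 0.2772, 0.6436] → [0.5860, 0.1198, 0.2280, -0.4022, 0.4545, 0.7948]
J5: z=[-0.9155, -0.1872, -0.3562] o=[-0.6272, 0.0595, 0.7665] → [-0.1537, 0.3896, 0.1903, -0.9155, -0.1872, -0.3562]
V = J·q̇ = [-0.1737, 0.6495, 0.5408, 0.4545, 0.6967, -1.9994]

-0.1737 0.6495 0.5408 0.4545 0.6967 -1.9994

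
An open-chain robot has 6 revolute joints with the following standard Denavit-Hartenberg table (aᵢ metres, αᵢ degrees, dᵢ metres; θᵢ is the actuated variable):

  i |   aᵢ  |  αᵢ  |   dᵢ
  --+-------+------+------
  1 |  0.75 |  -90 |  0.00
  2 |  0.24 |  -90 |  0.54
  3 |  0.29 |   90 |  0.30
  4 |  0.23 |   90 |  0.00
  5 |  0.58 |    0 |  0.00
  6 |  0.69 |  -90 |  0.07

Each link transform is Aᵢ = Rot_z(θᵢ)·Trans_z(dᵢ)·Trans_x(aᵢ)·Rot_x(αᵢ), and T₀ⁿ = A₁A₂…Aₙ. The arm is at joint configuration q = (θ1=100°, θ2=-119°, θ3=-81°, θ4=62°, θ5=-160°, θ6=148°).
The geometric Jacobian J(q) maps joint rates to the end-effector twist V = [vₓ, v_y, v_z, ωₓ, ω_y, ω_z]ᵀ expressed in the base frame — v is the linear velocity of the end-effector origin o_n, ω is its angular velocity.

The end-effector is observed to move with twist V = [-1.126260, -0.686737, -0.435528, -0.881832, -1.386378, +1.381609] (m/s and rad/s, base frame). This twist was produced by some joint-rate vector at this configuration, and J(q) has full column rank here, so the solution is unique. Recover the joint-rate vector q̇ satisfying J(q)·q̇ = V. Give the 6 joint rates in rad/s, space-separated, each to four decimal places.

0.7290 -0.1770 0.0280 -0.9430 0.7570 0.8870

o_n = [-1.1493, 0.7539, 0.8600]
J₁: ẑ×o_n = [-0.7539, -1.1493, 0.0000], ω = ẑ
J2: z=[-0.9848, -0.1736, 0.0000] o=[-0.1302, 0.7386, 0.0000] → [-0.1493, 0.8470, -0.1920, -0.9848, -0.1736, 0.0000]
J3: z=[-0.1519, 0.8613, 0.4848] o=[-0.6418, 0.5302, 0.2099] → [0.4515, -0.1473, 0.4031, -0.1519, 0.8613, 0.4848]
J4: z=[-0.2372, 0.4444, -0.8639] o=[-0.9656, 0.7173, 0.3950] → [0.2383, 0.2689, 0.0729, -0.2372, 0.4444, -0.8639]
J5: z=[-0.7759, -0.6218, -0.1068] o=[-1.1001, 0.8656, 0.5083] → [-0.2306, 0.2782, 0.0561, -0.7759, -0.6218, -0.1068]
J6: z=[-0.7759, -0.6218, -0.1068] o=[-0.7344, 0.4259, 0.4113] → [-0.2440, 0.3925, -0.5124, -0.7759, -0.6218, -0.1068]
q̇ = J⁺·V = [0.7290, -0.1770, 0.0280, -0.9430, 0.7570, 0.8870]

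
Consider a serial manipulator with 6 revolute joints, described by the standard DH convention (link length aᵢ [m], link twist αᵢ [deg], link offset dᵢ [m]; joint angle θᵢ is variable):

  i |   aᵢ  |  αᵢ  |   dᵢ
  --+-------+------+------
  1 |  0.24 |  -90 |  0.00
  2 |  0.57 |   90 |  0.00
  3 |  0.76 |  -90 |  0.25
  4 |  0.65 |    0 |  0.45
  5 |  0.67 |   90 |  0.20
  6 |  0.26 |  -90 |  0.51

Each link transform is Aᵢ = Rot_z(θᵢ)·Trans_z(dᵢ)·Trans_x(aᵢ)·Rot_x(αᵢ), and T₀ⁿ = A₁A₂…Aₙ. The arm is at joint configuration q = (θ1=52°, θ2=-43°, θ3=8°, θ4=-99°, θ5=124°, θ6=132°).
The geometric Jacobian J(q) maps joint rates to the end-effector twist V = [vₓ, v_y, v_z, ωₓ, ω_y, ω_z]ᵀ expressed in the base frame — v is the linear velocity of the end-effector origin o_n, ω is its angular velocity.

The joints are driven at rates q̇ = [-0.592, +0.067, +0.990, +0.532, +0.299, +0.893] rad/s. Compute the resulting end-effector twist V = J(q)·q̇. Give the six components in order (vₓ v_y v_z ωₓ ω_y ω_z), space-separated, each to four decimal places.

o_n = [-0.3421, 1.2176, 2.0396]
J₁: ẑ×o_n = [-1.2176, -0.3421, 0.0000], ω = ẑ
J2: z=[-0.7880, 0.6157, 0.0000] o=[0.1478, 0.1891, 0.0000] → [1.2557, 1.6072, -0.5089, -0.7880, 0.6157, 0.0000]
J3: z=[-0.4199, -0.5374, 0.7314] o=[0.4044, 0.5176, 0.3887] → [-1.3991, 0.1472, -0.6951, -0.4199, -0.5374, 0.7314]
J4: z=[-0.8430, 0.5295, -0.0949] o=[0.5550, 0.8821, 1.0849] → [0.5373, 0.8900, 0.1921, -0.8430, 0.5295, -0.0949]
J5: z=[-0.8430, 0.5295, -0.0949] o=[-0.1281, 0.7086, 1.4430] → [0.3642, 0.5232, -0.3158, -0.8430, 0.5295, -0.0949]
J6: z=[-0.2385, -0.2097, 0.9483] o=[0.0263, 1.3653, 1.6270] → [0.0535, -0.2509, -0.0420, -0.2385, -0.2097, 0.9483]
V = J·q̇ = [-0.1377, 0.8618, -0.7520, -1.3820, -0.2380, 0.9000]

-0.1377 0.8618 -0.7520 -1.3820 -0.2380 0.9000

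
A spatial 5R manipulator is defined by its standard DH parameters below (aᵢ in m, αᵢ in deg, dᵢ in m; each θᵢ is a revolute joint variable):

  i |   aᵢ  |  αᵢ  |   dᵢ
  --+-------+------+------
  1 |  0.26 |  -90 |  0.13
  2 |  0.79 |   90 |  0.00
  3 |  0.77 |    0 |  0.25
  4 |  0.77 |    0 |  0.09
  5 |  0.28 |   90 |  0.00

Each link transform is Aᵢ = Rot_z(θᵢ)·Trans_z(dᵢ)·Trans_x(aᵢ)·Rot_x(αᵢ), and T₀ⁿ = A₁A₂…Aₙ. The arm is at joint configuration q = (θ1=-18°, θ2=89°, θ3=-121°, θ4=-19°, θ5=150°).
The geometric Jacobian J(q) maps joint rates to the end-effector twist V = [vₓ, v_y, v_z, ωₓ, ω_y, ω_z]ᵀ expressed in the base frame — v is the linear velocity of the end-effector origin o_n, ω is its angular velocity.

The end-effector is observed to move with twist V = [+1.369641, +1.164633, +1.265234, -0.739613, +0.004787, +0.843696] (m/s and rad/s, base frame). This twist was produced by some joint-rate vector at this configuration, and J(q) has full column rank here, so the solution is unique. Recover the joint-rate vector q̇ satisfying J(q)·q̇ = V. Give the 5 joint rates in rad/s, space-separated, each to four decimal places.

0.8560 -0.2240 -0.6340 -0.9920 0.9210

o_n = [0.2300, -1.2380, 0.0566]
J₁: ẑ×o_n = [1.2380, 0.2300, -0.0000], ω = ẑ
J2: z=[0.3090, 0.9511, 0.0000] o=[0.2473, -0.0803, 0.1300] → [-0.0698, 0.0227, -0.3413, 0.3090, 0.9511, 0.0000]
J3: z=[0.9509, -0.3090, 0.0175] o=[0.2604, -0.0846, -0.6599] → [-0.2013, -0.6819, -1.1062, 0.9509, -0.3090, 0.0175]
J4: z=[0.9509, -0.3090, 0.0175] o=[0.2876, -0.7874, -0.2590] → [-0.0897, -0.3011, -0.4463, 0.9509, -0.3090, 0.0175]
J5: z=[0.9509, -0.3090, 0.0175] o=[0.2104, -1.2828, 0.3323] → [0.0844, 0.2625, 0.0486, 0.9509, -0.3090, 0.0175]
q̇ = J⁺·V = [0.8560, -0.2240, -0.6340, -0.9920, 0.9210]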